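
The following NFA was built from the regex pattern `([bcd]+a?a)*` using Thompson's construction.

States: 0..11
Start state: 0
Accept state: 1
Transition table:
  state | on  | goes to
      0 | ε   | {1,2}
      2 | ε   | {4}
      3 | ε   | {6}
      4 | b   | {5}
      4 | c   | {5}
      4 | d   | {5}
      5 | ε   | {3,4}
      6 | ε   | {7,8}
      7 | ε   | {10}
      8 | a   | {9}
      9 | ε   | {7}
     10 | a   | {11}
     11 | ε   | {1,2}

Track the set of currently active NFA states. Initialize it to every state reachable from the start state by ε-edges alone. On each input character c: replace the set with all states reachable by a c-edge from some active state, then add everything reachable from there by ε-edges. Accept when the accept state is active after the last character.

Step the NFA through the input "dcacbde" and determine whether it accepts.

initial (ε-close {0}): {0,1,2,4}
'd' @ 1: {3,4,5,6,7,8,10}
'c' @ 2: {3,4,5,6,7,8,10}
'a' @ 3: {1,2,4,7,9,10,11}  ✓accept
'c' @ 4: {3,4,5,6,7,8,10}
'b' @ 5: {3,4,5,6,7,8,10}
'd' @ 6: {3,4,5,6,7,8,10}
'e' @ 7: {}  — state set empty
final: {}; accept 1 not in set

Answer: REJECT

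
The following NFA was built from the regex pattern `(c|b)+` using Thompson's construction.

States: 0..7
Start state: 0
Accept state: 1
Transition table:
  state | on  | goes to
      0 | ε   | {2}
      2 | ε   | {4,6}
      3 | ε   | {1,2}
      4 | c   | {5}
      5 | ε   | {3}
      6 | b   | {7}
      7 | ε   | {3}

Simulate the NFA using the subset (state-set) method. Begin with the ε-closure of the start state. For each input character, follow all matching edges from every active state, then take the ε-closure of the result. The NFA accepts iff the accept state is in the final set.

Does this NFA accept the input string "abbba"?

Answer: REJECT

Trace:
start: ε-closure({0}) = {0,2,4,6}
'a' @ 1: {}  — dead — no transitions
rest 'bbba' ignored (set empty)
after full input: {}  (accept=1 not in)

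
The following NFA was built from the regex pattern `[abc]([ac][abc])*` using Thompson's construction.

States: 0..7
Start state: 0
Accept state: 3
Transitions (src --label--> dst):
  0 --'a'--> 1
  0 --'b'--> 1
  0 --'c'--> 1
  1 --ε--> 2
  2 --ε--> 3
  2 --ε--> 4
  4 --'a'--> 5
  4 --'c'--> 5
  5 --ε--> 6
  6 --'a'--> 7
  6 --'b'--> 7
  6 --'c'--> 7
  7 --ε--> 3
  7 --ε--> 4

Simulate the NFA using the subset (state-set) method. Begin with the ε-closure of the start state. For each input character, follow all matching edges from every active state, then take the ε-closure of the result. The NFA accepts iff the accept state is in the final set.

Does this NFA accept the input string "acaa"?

start: ε-closure({0}) = {0}
'a' @ 1: {1,2,3,4}  [accepting]
'c' @ 2: {5,6}
'a' @ 3: {3,4,7}  [accepting]
'a' @ 4: {5,6}
after full input: {5,6}  (accept=3 not in)

Answer: REJECT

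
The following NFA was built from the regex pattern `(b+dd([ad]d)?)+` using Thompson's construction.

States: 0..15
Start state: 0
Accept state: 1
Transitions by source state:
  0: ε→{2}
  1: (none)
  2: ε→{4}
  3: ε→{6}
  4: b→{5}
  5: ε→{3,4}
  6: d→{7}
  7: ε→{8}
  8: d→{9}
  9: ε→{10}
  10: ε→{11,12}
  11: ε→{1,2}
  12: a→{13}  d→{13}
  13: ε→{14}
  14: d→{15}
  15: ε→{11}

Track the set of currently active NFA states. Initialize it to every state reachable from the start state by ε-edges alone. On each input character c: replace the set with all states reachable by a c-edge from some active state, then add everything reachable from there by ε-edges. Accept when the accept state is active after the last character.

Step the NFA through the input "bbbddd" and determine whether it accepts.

S₀ = ε-closure({0}) = {0,2,4}
'b' @ 1: {3,4,5,6}
'b' @ 2: {3,4,5,6}
'b' @ 3: {3,4,5,6}
'd' @ 4: {7,8}
'd' @ 5: {1,2,4,9,10,11,12}  [accepting]
'd' @ 6: {13,14}
after full input: {13,14}  (accept=1 not in)

Answer: REJECT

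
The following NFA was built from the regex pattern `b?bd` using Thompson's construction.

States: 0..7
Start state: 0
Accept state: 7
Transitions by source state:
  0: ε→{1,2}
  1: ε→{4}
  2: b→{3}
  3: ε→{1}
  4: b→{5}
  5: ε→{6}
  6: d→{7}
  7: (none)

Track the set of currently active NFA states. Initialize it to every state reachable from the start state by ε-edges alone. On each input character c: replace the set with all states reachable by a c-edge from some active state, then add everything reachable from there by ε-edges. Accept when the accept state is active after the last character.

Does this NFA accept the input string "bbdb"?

initial (ε-close {0}): {0,1,2,4}
'b' @ 1: {1,3,4,5,6}
'b' @ 2: {5,6}
'd' @ 3: {7}  [accepting]
'b' @ 4: {}  — state set empty
final: {}; accept 7 not in set

Answer: REJECT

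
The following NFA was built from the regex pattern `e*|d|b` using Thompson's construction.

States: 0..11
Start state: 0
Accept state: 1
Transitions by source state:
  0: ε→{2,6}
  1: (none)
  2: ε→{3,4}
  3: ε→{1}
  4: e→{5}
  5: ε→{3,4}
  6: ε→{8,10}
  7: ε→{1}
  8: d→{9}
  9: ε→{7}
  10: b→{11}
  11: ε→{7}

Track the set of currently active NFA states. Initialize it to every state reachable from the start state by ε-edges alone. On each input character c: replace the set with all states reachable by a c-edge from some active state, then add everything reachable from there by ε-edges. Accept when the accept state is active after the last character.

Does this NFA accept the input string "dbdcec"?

start: ε-closure({0}) = {0,1,2,3,4,6,8,10}
'd' @ 1: {1,7,9}  ✓accept
'b' @ 2: {}  — state set empty
rest 'dcec' ignored (set empty)
end set {} — state 1 not in

Answer: REJECT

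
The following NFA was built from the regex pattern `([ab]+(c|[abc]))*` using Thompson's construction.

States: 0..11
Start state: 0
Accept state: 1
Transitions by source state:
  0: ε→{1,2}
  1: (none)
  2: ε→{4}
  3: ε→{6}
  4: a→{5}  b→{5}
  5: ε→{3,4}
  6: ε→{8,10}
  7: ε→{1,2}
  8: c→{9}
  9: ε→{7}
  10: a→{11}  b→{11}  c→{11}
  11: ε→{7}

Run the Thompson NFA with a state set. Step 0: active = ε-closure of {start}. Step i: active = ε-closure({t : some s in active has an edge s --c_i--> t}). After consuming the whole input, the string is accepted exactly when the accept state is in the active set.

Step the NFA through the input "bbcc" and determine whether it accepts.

initial (ε-close {0}): {0,1,2,4}
'b' @ 1: {3,4,5,6,8,10}
'b' @ 2: {1,2,3,4,5,6,7,8,10,11}  ✓accept
'c' @ 3: {1,2,4,7,9,11}  ✓accept
'c' @ 4: {}  — state set empty
end set {} — state 1 not in

Answer: REJECT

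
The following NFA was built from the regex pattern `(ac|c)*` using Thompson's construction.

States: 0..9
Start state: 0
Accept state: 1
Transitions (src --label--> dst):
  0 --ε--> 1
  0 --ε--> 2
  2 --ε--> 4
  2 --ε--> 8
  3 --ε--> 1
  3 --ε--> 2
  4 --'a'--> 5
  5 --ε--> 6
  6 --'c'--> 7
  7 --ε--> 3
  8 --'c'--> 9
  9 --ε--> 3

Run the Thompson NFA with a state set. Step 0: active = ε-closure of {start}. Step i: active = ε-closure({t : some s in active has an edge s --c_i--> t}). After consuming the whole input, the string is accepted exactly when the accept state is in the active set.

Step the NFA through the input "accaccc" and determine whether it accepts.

start: ε-closure({0}) = {0,1,2,4,8}
'a' @ 1: {5,6}
'c' @ 2: {1,2,3,4,7,8}  (accept∈set)
'c' @ 3: {1,2,3,4,8,9}  (accept∈set)
'a' @ 4: {5,6}
'c' @ 5: {1,2,3,4,7,8}  (accept∈set)
'c' @ 6: {1,2,3,4,8,9}  (accept∈set)
'c' @ 7: {1,2,3,4,8,9}  (accept∈set)
end set {1,2,3,4,8,9} — state 1 in

Answer: ACCEPT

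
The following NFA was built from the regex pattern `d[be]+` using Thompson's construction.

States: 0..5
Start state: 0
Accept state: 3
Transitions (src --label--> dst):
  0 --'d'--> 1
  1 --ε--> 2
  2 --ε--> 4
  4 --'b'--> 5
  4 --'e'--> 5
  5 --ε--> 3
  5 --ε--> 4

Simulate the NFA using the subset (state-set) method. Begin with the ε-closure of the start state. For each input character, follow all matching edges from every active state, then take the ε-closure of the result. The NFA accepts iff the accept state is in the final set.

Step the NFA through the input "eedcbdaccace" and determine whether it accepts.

Answer: REJECT

Derivation:
S₀ = ε-closure({0}) = {0}
'e' @ 1: {}  — state set empty
rest 'edcbdaccace' ignored (set empty)
after full input: {}  (accept=3 not in)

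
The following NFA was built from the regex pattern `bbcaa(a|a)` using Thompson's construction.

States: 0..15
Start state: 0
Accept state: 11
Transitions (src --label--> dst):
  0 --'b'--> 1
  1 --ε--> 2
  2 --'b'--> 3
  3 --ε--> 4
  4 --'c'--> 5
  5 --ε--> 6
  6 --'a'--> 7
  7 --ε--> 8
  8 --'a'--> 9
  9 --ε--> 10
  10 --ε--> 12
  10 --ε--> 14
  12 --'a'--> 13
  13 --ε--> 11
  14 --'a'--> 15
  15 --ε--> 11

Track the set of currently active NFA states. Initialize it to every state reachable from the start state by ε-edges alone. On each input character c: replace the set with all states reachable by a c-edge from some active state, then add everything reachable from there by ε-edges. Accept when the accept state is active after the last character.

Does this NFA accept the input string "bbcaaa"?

start: ε-closure({0}) = {0}
'b' @ 1: {1,2}
'b' @ 2: {3,4}
'c' @ 3: {5,6}
'a' @ 4: {7,8}
'a' @ 5: {9,10,12,14}
'a' @ 6: {11,13,15}  ✓accept
after full input: {11,13,15}  (accept=11 in)

Answer: ACCEPT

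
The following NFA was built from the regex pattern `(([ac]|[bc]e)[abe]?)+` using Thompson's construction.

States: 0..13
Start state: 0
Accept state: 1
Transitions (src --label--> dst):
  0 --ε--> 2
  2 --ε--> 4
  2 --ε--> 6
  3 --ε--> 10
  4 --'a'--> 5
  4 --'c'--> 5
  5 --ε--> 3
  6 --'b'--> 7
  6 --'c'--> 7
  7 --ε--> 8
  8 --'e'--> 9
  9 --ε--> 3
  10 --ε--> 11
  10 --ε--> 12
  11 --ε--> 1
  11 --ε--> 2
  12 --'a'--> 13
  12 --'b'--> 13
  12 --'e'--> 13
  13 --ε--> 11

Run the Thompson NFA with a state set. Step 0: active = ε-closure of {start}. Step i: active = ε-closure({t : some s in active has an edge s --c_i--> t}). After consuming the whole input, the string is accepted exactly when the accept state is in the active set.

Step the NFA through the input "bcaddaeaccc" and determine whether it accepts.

Answer: REJECT

Steps:
initial (ε-close {0}): {0,2,4,6}
'b' @ 1: {7,8}
'c' @ 2: {}  — no active states
rest 'addaeaccc' ignored (set empty)
after full input: {}  (accept=1 not in)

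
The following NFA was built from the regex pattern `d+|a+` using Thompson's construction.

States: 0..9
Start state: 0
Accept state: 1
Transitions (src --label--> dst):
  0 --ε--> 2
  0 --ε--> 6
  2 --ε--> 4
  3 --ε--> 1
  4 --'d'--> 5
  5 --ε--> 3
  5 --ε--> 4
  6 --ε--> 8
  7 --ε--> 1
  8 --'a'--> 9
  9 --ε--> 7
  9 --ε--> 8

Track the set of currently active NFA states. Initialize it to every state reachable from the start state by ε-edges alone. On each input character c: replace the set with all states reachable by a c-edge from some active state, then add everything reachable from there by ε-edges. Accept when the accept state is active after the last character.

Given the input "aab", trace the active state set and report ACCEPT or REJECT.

S₀ = ε-closure({0}) = {0,2,4,6,8}
'a' @ 1: {1,7,8,9}  ✓accept
'a' @ 2: {1,7,8,9}  ✓accept
'b' @ 3: {}  — no active states
end set {} — state 1 not in

Answer: REJECT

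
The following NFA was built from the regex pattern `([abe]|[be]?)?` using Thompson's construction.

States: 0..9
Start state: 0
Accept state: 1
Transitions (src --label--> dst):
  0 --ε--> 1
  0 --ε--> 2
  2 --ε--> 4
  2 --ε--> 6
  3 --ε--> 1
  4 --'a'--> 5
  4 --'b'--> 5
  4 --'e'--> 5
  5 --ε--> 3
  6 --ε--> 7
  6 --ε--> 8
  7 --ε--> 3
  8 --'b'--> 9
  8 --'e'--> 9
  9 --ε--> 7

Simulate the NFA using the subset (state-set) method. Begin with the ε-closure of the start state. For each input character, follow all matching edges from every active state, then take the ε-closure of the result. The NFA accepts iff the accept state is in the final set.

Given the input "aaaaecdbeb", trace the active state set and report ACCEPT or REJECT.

Answer: REJECT

Trace:
S₀ = ε-closure({0}) = {0,1,2,3,4,6,7,8}
'a' @ 1: {1,3,5}  [accepting]
'a' @ 2: {}  — no active states
rest 'aaecdbeb' ignored (set empty)
final: {}; accept 1 not in set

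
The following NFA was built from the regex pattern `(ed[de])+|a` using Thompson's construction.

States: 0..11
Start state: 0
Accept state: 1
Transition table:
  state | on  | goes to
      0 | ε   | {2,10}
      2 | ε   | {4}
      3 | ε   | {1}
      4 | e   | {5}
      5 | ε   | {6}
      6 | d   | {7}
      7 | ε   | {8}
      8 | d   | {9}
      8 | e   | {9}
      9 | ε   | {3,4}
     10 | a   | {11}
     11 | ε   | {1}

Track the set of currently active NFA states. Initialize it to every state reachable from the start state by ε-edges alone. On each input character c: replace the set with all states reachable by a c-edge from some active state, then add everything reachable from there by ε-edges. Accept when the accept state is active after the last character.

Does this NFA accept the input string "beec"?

Answer: REJECT

Steps:
start: ε-closure({0}) = {0,2,4,10}
'b' @ 1: {}  — no active states
rest 'eec' ignored (set empty)
end set {} — state 1 not in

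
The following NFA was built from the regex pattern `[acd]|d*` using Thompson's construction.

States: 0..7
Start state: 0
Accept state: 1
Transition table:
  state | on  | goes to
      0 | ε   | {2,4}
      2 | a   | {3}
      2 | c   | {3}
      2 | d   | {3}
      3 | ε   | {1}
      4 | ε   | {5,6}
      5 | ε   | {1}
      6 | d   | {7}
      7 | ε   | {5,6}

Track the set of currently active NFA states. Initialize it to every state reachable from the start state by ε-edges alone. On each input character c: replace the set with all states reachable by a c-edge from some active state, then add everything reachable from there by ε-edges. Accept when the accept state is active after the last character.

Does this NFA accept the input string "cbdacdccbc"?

Answer: REJECT

Trace:
S₀ = ε-closure({0}) = {0,1,2,4,5,6}
'c' @ 1: {1,3}  [accepting]
'b' @ 2: {}  — no active states
rest 'dacdccbc' ignored (set empty)
after full input: {}  (accept=1 not in)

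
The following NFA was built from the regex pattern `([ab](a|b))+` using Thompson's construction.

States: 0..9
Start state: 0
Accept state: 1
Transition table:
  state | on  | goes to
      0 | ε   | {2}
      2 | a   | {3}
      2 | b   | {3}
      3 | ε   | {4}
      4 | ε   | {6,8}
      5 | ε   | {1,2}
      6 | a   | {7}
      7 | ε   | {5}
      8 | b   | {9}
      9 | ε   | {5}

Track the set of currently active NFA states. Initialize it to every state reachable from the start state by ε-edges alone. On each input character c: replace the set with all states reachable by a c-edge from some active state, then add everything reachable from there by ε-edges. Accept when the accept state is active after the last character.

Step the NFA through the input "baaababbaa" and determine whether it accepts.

initial (ε-close {0}): {0,2}
'b' @ 1: {3,4,6,8}
'a' @ 2: {1,2,5,7}  [accepting]
'a' @ 3: {3,4,6,8}
'a' @ 4: {1,2,5,7}  [accepting]
'b' @ 5: {3,4,6,8}
'a' @ 6: {1,2,5,7}  [accepting]
'b' @ 7: {3,4,6,8}
'b' @ 8: {1,2,5,9}  [accepting]
'a' @ 9: {3,4,6,8}
'a' @ 10: {1,2,5,7}  [accepting]
end set {1,2,5,7} — state 1 in

Answer: ACCEPT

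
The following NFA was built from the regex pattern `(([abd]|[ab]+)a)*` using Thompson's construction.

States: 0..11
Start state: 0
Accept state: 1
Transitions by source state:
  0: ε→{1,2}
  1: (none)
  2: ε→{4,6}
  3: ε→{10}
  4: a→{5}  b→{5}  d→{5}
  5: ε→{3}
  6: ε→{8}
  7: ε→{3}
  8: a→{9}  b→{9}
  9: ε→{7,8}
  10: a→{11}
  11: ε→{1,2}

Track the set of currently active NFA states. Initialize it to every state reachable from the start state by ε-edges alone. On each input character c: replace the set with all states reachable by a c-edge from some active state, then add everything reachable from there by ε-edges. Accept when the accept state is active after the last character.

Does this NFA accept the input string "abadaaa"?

S₀ = ε-closure({0}) = {0,1,2,4,6,8}
'a' @ 1: {3,5,7,8,9,10}
'b' @ 2: {3,7,8,9,10}
'a' @ 3: {1,2,3,4,6,7,8,9,10,11}  ✓accept
'd' @ 4: {3,5,10}
'a' @ 5: {1,2,4,6,8,11}  ✓accept
'a' @ 6: {3,5,7,8,9,10}
'a' @ 7: {1,2,3,4,6,7,8,9,10,11}  ✓accept
final: {1,2,3,4,6,7,8,9,10,11}; accept 1 in set

Answer: ACCEPT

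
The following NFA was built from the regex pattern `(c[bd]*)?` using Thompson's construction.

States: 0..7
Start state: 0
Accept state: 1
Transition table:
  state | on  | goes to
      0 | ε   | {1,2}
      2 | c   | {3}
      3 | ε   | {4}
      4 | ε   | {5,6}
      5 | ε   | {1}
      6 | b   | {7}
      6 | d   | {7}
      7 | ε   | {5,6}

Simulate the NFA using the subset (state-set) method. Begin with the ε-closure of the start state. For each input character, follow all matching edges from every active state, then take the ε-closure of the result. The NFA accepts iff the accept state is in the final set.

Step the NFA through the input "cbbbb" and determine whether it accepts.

initial (ε-close {0}): {0,1,2}
'c' @ 1: {1,3,4,5,6}  (accept∈set)
'b' @ 2: {1,5,6,7}  (accept∈set)
'b' @ 3: {1,5,6,7}  (accept∈set)
'b' @ 4: {1,5,6,7}  (accept∈set)
'b' @ 5: {1,5,6,7}  (accept∈set)
after full input: {1,5,6,7}  (accept=1 in)

Answer: ACCEPT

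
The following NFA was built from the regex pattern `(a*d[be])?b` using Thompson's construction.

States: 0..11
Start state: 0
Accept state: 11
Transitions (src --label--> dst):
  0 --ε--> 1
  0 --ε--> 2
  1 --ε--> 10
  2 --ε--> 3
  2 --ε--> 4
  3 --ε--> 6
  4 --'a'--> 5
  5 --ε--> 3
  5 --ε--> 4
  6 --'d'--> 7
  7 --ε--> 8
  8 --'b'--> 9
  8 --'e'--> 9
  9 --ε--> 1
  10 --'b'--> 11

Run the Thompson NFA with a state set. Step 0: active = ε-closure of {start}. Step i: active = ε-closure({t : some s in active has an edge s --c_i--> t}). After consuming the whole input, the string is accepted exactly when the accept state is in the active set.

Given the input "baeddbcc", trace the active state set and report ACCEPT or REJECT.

Answer: REJECT

Trace:
S₀ = ε-closure({0}) = {0,1,2,3,4,6,10}
'b' @ 1: {11}  [accepting]
'a' @ 2: {}  — no active states
rest 'eddbcc' ignored (set empty)
end set {} — state 11 not in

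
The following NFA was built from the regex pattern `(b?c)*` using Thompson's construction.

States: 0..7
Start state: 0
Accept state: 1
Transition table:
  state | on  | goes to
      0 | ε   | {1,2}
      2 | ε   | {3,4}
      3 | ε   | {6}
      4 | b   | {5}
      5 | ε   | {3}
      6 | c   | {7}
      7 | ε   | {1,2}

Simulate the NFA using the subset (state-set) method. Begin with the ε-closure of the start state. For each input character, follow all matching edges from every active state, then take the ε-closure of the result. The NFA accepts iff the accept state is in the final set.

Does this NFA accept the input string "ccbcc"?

start: ε-closure({0}) = {0,1,2,3,4,6}
'c' @ 1: {1,2,3,4,6,7}  [accepting]
'c' @ 2: {1,2,3,4,6,7}  [accepting]
'b' @ 3: {3,5,6}
'c' @ 4: {1,2,3,4,6,7}  [accepting]
'c' @ 5: {1,2,3,4,6,7}  [accepting]
final: {1,2,3,4,6,7}; accept 1 in set

Answer: ACCEPT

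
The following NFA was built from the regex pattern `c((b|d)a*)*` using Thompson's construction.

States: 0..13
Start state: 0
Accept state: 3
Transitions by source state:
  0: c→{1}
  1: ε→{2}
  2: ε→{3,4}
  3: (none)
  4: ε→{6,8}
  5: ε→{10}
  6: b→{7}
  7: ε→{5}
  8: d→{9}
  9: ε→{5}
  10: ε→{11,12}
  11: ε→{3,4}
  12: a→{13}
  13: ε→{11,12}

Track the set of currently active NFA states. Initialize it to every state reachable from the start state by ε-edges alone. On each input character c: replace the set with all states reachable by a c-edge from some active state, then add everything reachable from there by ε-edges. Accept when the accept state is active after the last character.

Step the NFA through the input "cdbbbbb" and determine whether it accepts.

initial (ε-close {0}): {0}
'c' @ 1: {1,2,3,4,6,8}  ✓accept
'd' @ 2: {3,4,5,6,8,9,10,11,12}  ✓accept
'b' @ 3: {3,4,5,6,7,8,10,11,12}  ✓accept
'b' @ 4: {3,4,5,6,7,8,10,11,12}  ✓accept
'b' @ 5: {3,4,5,6,7,8,10,11,12}  ✓accept
'b' @ 6: {3,4,5,6,7,8,10,11,12}  ✓accept
'b' @ 7: {3,4,5,6,7,8,10,11,12}  ✓accept
after full input: {3,4,5,6,7,8,10,11,12}  (accept=3 in)

Answer: ACCEPT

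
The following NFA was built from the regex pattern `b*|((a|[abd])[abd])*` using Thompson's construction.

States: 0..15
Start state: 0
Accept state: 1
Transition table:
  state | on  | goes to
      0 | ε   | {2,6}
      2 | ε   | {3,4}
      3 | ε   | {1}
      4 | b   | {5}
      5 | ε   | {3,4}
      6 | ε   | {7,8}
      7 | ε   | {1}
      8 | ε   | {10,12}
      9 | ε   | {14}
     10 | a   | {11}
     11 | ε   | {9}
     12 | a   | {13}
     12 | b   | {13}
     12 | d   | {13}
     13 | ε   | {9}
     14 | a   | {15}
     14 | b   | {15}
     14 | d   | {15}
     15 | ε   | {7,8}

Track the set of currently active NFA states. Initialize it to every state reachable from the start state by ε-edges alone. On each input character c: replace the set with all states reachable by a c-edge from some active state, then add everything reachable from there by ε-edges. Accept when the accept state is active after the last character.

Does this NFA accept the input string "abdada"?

Answer: ACCEPT

Derivation:
start: ε-closure({0}) = {0,1,2,3,4,6,7,8,10,12}
'a' @ 1: {9,11,13,14}
'b' @ 2: {1,7,8,10,12,15}  [accepting]
'd' @ 3: {9,13,14}
'a' @ 4: {1,7,8,10,12,15}  [accepting]
'd' @ 5: {9,13,14}
'a' @ 6: {1,7,8,10,12,15}  [accepting]
after full input: {1,7,8,10,12,15}  (accept=1 in)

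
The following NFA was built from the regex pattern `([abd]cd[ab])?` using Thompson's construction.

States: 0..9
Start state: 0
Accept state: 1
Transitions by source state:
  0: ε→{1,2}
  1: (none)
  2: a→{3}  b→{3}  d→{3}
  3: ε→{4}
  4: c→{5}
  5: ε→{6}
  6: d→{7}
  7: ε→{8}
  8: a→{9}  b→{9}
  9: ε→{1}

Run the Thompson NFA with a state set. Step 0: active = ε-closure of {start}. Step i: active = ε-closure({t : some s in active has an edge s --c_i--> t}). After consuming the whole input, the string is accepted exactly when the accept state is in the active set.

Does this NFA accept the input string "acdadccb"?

initial (ε-close {0}): {0,1,2}
'a' @ 1: {3,4}
'c' @ 2: {5,6}
'd' @ 3: {7,8}
'a' @ 4: {1,9}  [accepting]
'd' @ 5: {}  — dead — no transitions
rest 'ccb' ignored (set empty)
final: {}; accept 1 not in set

Answer: REJECT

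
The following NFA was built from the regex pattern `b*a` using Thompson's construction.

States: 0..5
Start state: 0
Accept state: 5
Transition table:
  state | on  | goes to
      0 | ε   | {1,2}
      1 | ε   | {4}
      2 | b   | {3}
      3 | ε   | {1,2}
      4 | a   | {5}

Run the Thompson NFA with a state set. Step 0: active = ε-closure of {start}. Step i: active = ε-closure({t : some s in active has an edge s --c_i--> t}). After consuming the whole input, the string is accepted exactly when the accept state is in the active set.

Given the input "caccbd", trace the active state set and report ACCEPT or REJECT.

Answer: REJECT

Derivation:
initial (ε-close {0}): {0,1,2,4}
'c' @ 1: {}  — no active states
rest 'accbd' ignored (set empty)
end set {} — state 5 not in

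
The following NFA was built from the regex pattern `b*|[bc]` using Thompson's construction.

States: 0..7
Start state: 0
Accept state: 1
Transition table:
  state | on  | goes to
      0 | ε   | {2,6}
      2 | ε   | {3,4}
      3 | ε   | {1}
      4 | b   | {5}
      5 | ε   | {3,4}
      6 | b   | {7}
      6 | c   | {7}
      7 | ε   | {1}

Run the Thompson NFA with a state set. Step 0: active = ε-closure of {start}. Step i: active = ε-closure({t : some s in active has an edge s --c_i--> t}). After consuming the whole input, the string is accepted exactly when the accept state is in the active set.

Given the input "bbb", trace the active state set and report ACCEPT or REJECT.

Answer: ACCEPT

Derivation:
S₀ = ε-closure({0}) = {0,1,2,3,4,6}
'b' @ 1: {1,3,4,5,7}  ✓accept
'b' @ 2: {1,3,4,5}  ✓accept
'b' @ 3: {1,3,4,5}  ✓accept
final: {1,3,4,5}; accept 1 in set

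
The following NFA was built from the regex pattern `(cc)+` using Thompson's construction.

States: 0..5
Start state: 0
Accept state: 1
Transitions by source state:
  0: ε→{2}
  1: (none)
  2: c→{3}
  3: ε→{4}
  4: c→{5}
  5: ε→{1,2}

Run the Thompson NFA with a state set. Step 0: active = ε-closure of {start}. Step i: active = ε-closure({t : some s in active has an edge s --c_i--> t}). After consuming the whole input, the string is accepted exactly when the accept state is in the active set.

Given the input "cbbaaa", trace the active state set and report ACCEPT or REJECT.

Answer: REJECT

Steps:
S₀ = ε-closure({0}) = {0,2}
'c' @ 1: {3,4}
'b' @ 2: {}  — no active states
rest 'baaa' ignored (set empty)
end set {} — state 1 not in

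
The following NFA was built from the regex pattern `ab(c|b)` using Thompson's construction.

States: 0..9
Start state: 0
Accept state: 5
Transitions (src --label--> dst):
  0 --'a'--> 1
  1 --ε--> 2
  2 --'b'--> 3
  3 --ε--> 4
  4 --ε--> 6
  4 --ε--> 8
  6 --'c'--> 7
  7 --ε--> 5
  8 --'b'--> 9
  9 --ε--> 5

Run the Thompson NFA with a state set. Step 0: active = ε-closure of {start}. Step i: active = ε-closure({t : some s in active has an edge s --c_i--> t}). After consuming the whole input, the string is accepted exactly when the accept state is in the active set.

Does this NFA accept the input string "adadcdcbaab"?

Answer: REJECT

Steps:
S₀ = ε-closure({0}) = {0}
'a' @ 1: {1,2}
'd' @ 2: {}  — state set empty
rest 'adcdcbaab' ignored (set empty)
end set {} — state 5 not in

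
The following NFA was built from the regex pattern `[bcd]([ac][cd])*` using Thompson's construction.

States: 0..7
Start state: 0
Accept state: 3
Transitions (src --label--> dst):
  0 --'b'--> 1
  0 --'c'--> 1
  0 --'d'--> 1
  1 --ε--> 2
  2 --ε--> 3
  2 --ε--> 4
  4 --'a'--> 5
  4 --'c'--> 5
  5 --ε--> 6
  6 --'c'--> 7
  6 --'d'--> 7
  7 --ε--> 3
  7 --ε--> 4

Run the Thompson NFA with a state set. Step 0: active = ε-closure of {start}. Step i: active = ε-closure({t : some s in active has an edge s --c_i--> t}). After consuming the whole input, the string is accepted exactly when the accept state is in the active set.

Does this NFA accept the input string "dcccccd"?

S₀ = ε-closure({0}) = {0}
'd' @ 1: {1,2,3,4}  ✓accept
'c' @ 2: {5,6}
'c' @ 3: {3,4,7}  ✓accept
'c' @ 4: {5,6}
'c' @ 5: {3,4,7}  ✓accept
'c' @ 6: {5,6}
'd' @ 7: {3,4,7}  ✓accept
end set {3,4,7} — state 3 in

Answer: ACCEPT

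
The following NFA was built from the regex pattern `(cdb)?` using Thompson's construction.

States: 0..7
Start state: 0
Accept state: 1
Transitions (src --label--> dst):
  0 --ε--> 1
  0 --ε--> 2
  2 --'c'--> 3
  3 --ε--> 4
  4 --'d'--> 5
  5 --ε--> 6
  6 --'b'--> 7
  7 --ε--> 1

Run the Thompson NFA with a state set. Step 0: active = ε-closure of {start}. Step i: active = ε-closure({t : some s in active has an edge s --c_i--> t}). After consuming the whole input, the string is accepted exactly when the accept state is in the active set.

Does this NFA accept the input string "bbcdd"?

Answer: REJECT

Trace:
start: ε-closure({0}) = {0,1,2}
'b' @ 1: {}  — no active states
rest 'bcdd' ignored (set empty)
after full input: {}  (accept=1 not in)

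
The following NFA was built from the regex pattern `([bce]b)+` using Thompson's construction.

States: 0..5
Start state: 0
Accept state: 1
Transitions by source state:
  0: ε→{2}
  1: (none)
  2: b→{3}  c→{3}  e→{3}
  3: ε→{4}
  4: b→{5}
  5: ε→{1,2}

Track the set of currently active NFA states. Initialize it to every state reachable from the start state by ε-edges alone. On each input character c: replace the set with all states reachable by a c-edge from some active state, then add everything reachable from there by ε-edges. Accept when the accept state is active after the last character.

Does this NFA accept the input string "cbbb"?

initial (ε-close {0}): {0,2}
'c' @ 1: {3,4}
'b' @ 2: {1,2,5}  (accept∈set)
'b' @ 3: {3,4}
'b' @ 4: {1,2,5}  (accept∈set)
end set {1,2,5} — state 1 in

Answer: ACCEPT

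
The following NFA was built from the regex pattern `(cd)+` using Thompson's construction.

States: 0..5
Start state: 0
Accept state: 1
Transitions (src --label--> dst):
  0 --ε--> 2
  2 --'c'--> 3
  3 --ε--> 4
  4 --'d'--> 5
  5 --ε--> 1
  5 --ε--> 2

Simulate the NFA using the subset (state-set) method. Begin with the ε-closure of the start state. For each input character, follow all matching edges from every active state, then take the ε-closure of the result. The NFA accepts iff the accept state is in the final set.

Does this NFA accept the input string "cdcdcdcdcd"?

Answer: ACCEPT

Derivation:
initial (ε-close {0}): {0,2}
'c' @ 1: {3,4}
'd' @ 2: {1,2,5}  ✓accept
'c' @ 3: {3,4}
'd' @ 4: {1,2,5}  ✓accept
'c' @ 5: {3,4}
'd' @ 6: {1,2,5}  ✓accept
'c' @ 7: {3,4}
'd' @ 8: {1,2,5}  ✓accept
'c' @ 9: {3,4}
'd' @ 10: {1,2,5}  ✓accept
after full input: {1,2,5}  (accept=1 in)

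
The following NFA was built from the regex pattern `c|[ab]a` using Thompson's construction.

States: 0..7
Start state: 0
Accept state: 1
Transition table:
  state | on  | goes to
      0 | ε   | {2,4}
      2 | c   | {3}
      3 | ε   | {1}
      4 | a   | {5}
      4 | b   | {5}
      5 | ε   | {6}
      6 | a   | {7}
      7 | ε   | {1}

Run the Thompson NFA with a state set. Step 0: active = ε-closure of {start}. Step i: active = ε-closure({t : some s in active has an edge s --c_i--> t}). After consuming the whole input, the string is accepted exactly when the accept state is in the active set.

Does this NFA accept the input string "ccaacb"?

S₀ = ε-closure({0}) = {0,2,4}
'c' @ 1: {1,3}  ✓accept
'c' @ 2: {}  — state set empty
rest 'aacb' ignored (set empty)
end set {} — state 1 not in

Answer: REJECT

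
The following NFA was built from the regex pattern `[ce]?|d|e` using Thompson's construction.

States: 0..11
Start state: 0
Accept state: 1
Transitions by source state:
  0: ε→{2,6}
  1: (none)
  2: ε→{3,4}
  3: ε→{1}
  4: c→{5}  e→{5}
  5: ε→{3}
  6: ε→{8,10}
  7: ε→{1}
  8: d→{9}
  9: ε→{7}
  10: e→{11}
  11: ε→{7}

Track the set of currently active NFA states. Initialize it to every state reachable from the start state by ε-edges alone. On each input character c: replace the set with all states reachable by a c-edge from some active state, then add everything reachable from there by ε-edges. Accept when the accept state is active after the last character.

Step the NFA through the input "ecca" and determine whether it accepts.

start: ε-closure({0}) = {0,1,2,3,4,6,8,10}
'e' @ 1: {1,3,5,7,11}  [accepting]
'c' @ 2: {}  — no active states
rest 'ca' ignored (set empty)
after full input: {}  (accept=1 not in)

Answer: REJECT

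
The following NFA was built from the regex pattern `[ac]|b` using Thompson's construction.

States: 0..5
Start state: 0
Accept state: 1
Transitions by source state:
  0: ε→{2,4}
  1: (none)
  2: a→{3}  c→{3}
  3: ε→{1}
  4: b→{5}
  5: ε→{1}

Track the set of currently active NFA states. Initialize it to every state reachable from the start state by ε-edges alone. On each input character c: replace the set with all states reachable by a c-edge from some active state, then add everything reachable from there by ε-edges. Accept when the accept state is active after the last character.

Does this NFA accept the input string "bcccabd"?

Answer: REJECT

Steps:
S₀ = ε-closure({0}) = {0,2,4}
'b' @ 1: {1,5}  ✓accept
'c' @ 2: {}  — state set empty
rest 'ccabd' ignored (set empty)
end set {} — state 1 not in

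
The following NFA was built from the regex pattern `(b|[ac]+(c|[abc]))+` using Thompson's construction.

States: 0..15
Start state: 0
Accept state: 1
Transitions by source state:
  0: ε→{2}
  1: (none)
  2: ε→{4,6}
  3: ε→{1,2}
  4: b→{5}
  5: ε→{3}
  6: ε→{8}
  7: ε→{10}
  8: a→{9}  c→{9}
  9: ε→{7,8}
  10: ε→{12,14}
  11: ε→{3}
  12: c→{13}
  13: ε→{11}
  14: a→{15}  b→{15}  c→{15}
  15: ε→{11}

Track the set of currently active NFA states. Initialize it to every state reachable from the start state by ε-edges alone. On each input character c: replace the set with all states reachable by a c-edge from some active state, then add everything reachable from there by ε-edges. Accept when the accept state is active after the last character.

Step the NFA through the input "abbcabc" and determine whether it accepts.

Answer: REJECT

Trace:
start: ε-closure({0}) = {0,2,4,6,8}
'a' @ 1: {7,8,9,10,12,14}
'b' @ 2: {1,2,3,4,6,8,11,15}  ✓accept
'b' @ 3: {1,2,3,4,5,6,8}  ✓accept
'c' @ 4: {7,8,9,10,12,14}
'a' @ 5: {1,2,3,4,6,7,8,9,10,11,12,14,15}  ✓accept
'b' @ 6: {1,2,3,4,5,6,8,11,15}  ✓accept
'c' @ 7: {7,8,9,10,12,14}
end set {7,8,9,10,12,14} — state 1 not in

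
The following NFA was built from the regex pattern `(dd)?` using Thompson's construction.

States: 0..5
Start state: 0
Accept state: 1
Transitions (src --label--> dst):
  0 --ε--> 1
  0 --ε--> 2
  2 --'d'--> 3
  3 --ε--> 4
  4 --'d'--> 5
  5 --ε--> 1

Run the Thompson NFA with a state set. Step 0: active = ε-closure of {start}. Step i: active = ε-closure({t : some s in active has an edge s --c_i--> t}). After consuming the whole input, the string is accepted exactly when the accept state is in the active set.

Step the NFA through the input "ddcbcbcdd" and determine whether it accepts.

S₀ = ε-closure({0}) = {0,1,2}
'd' @ 1: {3,4}
'd' @ 2: {1,5}  ✓accept
'c' @ 3: {}  — no active states
rest 'bcbcdd' ignored (set empty)
after full input: {}  (accept=1 not in)

Answer: REJECT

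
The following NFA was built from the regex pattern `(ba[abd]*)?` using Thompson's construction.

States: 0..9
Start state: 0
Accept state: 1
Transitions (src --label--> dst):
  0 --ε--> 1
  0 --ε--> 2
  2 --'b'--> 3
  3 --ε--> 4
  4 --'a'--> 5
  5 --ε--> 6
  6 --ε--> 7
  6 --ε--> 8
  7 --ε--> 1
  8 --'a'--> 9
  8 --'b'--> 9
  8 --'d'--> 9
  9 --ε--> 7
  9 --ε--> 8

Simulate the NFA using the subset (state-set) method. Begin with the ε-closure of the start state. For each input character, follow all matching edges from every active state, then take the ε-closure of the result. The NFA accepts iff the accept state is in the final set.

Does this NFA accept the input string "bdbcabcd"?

Answer: REJECT

Derivation:
initial (ε-close {0}): {0,1,2}
'b' @ 1: {3,4}
'd' @ 2: {}  — state set empty
rest 'bcabcd' ignored (set empty)
final: {}; accept 1 not in set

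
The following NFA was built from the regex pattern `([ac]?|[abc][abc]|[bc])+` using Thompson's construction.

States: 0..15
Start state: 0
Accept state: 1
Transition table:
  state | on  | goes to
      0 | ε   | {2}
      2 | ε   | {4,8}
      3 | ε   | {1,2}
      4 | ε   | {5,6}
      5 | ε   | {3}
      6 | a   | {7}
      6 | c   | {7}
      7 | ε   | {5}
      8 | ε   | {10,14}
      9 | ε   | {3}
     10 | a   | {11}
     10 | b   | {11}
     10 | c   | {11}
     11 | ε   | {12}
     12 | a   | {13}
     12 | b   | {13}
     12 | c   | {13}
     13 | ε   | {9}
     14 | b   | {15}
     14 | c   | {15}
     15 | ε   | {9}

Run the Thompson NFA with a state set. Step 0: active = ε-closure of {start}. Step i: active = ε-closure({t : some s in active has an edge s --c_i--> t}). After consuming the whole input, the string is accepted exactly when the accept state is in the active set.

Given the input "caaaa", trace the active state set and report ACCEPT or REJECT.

start: ε-closure({0}) = {0,1,2,3,4,5,6,8,10,14}
'c' @ 1: {1,2,3,4,5,6,7,8,9,10,11,12,14,15}  (accept∈set)
'a' @ 2: {1,2,3,4,5,6,7,8,9,10,11,12,13,14}  (accept∈set)
'a' @ 3: {1,2,3,4,5,6,7,8,9,10,11,12,13,14}  (accept∈set)
'a' @ 4: {1,2,3,4,5,6,7,8,9,10,11,12,13,14}  (accept∈set)
'a' @ 5: {1,2,3,4,5,6,7,8,9,10,11,12,13,14}  (accept∈set)
final: {1,2,3,4,5,6,7,8,9,10,11,12,13,14}; accept 1 in set

Answer: ACCEPT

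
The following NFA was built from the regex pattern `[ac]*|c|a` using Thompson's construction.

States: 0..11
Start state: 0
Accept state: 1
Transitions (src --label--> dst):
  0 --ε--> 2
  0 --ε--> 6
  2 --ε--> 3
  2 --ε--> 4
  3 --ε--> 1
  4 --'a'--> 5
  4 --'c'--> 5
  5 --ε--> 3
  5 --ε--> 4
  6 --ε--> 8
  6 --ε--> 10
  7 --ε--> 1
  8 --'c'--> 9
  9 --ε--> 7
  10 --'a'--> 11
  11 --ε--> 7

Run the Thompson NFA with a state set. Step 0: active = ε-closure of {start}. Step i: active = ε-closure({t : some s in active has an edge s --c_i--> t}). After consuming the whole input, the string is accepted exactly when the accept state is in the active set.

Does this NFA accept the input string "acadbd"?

initial (ε-close {0}): {0,1,2,3,4,6,8,10}
'a' @ 1: {1,3,4,5,7,11}  (accept∈set)
'c' @ 2: {1,3,4,5}  (accept∈set)
'a' @ 3: {1,3,4,5}  (accept∈set)
'd' @ 4: {}  — state set empty
rest 'bd' ignored (set empty)
end set {} — state 1 not in

Answer: REJECT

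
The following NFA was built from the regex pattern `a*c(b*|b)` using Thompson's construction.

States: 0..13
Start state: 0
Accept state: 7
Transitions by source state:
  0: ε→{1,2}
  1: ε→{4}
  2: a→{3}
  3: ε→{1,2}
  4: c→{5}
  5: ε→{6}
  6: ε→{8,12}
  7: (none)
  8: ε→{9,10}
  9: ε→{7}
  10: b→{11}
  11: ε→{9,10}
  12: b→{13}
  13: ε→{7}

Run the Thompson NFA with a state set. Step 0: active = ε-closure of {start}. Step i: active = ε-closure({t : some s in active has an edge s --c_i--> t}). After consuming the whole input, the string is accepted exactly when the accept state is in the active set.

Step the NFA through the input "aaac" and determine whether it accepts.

Answer: ACCEPT

Derivation:
S₀ = ε-closure({0}) = {0,1,2,4}
'a' @ 1: {1,2,3,4}
'a' @ 2: {1,2,3,4}
'a' @ 3: {1,2,3,4}
'c' @ 4: {5,6,7,8,9,10,12}  [accepting]
final: {5,6,7,8,9,10,12}; accept 7 in set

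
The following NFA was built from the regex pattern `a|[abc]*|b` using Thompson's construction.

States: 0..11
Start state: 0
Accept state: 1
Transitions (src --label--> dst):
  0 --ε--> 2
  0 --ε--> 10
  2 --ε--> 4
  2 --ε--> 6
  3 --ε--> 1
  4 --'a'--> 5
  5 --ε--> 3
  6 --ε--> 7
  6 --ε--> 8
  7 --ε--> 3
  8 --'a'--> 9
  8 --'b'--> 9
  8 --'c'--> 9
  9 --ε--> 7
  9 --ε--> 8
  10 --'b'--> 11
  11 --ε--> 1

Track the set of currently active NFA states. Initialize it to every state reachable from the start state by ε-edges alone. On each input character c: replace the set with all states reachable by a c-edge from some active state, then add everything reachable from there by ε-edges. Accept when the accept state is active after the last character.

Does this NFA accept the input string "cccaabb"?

S₀ = ε-closure({0}) = {0,1,2,3,4,6,7,8,10}
'c' @ 1: {1,3,7,8,9}  ✓accept
'c' @ 2: {1,3,7,8,9}  ✓accept
'c' @ 3: {1,3,7,8,9}  ✓accept
'a' @ 4: {1,3,7,8,9}  ✓accept
'a' @ 5: {1,3,7,8,9}  ✓accept
'b' @ 6: {1,3,7,8,9}  ✓accept
'b' @ 7: {1,3,7,8,9}  ✓accept
after full input: {1,3,7,8,9}  (accept=1 in)

Answer: ACCEPT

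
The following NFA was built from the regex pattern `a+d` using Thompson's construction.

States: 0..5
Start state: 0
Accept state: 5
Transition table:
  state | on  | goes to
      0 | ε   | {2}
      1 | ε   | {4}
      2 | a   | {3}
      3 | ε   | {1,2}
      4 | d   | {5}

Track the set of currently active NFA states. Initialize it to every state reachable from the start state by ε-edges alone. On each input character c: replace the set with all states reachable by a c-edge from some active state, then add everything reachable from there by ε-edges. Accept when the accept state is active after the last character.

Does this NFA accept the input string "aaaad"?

start: ε-closure({0}) = {0,2}
'a' @ 1: {1,2,3,4}
'a' @ 2: {1,2,3,4}
'a' @ 3: {1,2,3,4}
'a' @ 4: {1,2,3,4}
'd' @ 5: {5}  ✓accept
end set {5} — state 5 in

Answer: ACCEPT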